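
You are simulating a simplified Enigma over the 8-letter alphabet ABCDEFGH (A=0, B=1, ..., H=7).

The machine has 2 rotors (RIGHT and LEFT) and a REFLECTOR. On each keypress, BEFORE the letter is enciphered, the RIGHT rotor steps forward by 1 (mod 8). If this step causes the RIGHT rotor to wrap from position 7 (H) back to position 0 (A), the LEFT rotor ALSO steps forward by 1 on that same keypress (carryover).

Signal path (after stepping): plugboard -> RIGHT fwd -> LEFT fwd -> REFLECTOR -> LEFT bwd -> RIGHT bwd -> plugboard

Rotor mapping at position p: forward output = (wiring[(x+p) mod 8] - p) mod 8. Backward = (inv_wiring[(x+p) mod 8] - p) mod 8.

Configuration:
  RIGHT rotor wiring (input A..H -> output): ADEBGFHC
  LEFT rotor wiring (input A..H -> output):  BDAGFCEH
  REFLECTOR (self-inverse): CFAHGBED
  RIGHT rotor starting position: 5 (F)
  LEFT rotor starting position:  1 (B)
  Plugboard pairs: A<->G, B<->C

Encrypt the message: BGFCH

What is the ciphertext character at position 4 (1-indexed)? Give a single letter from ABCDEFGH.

Char 1 ('B'): step: R->6, L=1; B->plug->C->R->C->L->F->refl->B->L'->E->R'->B->plug->C
Char 2 ('G'): step: R->7, L=1; G->plug->A->R->D->L->E->refl->G->L'->G->R'->G->plug->A
Char 3 ('F'): step: R->0, L->2 (L advanced); F->plug->F->R->F->L->F->refl->B->L'->H->R'->G->plug->A
Char 4 ('C'): step: R->1, L=2; C->plug->B->R->D->L->A->refl->C->L'->E->R'->E->plug->E

E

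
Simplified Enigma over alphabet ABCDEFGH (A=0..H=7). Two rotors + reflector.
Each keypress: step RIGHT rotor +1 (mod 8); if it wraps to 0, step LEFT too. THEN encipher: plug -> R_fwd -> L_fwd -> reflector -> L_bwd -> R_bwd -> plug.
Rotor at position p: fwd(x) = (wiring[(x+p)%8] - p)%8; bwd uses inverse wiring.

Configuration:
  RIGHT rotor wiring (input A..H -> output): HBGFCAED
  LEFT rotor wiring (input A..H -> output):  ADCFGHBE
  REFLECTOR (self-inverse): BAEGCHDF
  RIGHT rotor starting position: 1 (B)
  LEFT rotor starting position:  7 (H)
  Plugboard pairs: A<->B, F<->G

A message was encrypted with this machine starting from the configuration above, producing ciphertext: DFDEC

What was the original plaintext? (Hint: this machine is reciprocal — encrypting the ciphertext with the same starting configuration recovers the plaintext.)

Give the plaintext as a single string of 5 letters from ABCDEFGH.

Char 1 ('D'): step: R->2, L=7; D->plug->D->R->G->L->A->refl->B->L'->B->R'->F->plug->G
Char 2 ('F'): step: R->3, L=7; F->plug->G->R->G->L->A->refl->B->L'->B->R'->D->plug->D
Char 3 ('D'): step: R->4, L=7; D->plug->D->R->H->L->C->refl->E->L'->C->R'->G->plug->F
Char 4 ('E'): step: R->5, L=7; E->plug->E->R->E->L->G->refl->D->L'->D->R'->A->plug->B
Char 5 ('C'): step: R->6, L=7; C->plug->C->R->B->L->B->refl->A->L'->G->R'->A->plug->B

Answer: GDFBB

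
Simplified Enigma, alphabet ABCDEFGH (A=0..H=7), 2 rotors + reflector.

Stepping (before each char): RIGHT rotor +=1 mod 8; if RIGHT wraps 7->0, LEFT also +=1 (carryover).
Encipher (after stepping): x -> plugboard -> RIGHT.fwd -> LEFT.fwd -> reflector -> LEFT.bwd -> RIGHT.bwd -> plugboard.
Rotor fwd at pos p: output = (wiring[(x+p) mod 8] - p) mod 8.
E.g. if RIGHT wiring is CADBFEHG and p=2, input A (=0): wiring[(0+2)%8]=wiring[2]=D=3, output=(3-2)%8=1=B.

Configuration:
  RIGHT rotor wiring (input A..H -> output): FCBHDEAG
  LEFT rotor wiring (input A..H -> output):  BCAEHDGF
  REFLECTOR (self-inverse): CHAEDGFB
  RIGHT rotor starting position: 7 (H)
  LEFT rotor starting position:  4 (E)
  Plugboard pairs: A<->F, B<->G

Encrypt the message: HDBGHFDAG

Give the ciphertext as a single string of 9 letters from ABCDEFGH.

Answer: CAGFBBGEE

Derivation:
Char 1 ('H'): step: R->0, L->5 (L advanced); H->plug->H->R->G->L->H->refl->B->L'->B->R'->C->plug->C
Char 2 ('D'): step: R->1, L=5; D->plug->D->R->C->L->A->refl->C->L'->H->R'->F->plug->A
Char 3 ('B'): step: R->2, L=5; B->plug->G->R->D->L->E->refl->D->L'->F->R'->B->plug->G
Char 4 ('G'): step: R->3, L=5; G->plug->B->R->A->L->G->refl->F->L'->E->R'->A->plug->F
Char 5 ('H'): step: R->4, L=5; H->plug->H->R->D->L->E->refl->D->L'->F->R'->G->plug->B
Char 6 ('F'): step: R->5, L=5; F->plug->A->R->H->L->C->refl->A->L'->C->R'->G->plug->B
Char 7 ('D'): step: R->6, L=5; D->plug->D->R->E->L->F->refl->G->L'->A->R'->B->plug->G
Char 8 ('A'): step: R->7, L=5; A->plug->F->R->E->L->F->refl->G->L'->A->R'->E->plug->E
Char 9 ('G'): step: R->0, L->6 (L advanced); G->plug->B->R->C->L->D->refl->E->L'->D->R'->E->plug->E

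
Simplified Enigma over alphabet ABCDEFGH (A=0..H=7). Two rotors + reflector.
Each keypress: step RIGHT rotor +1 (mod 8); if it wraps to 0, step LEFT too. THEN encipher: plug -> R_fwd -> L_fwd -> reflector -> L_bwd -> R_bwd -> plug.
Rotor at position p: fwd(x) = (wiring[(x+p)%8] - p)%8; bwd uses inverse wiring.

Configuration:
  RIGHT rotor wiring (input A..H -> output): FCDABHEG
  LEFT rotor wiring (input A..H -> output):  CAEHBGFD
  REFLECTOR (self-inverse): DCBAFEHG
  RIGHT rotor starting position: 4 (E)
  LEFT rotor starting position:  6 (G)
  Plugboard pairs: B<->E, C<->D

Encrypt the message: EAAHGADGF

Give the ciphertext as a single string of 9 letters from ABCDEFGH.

Answer: FDEFEFCFE

Derivation:
Char 1 ('E'): step: R->5, L=6; E->plug->B->R->H->L->A->refl->D->L'->G->R'->F->plug->F
Char 2 ('A'): step: R->6, L=6; A->plug->A->R->G->L->D->refl->A->L'->H->R'->C->plug->D
Char 3 ('A'): step: R->7, L=6; A->plug->A->R->H->L->A->refl->D->L'->G->R'->B->plug->E
Char 4 ('H'): step: R->0, L->7 (L advanced); H->plug->H->R->G->L->H->refl->G->L'->H->R'->F->plug->F
Char 5 ('G'): step: R->1, L=7; G->plug->G->R->F->L->C->refl->B->L'->C->R'->B->plug->E
Char 6 ('A'): step: R->2, L=7; A->plug->A->R->B->L->D->refl->A->L'->E->R'->F->plug->F
Char 7 ('D'): step: R->3, L=7; D->plug->C->R->E->L->A->refl->D->L'->B->R'->D->plug->C
Char 8 ('G'): step: R->4, L=7; G->plug->G->R->H->L->G->refl->H->L'->G->R'->F->plug->F
Char 9 ('F'): step: R->5, L=7; F->plug->F->R->G->L->H->refl->G->L'->H->R'->B->plug->E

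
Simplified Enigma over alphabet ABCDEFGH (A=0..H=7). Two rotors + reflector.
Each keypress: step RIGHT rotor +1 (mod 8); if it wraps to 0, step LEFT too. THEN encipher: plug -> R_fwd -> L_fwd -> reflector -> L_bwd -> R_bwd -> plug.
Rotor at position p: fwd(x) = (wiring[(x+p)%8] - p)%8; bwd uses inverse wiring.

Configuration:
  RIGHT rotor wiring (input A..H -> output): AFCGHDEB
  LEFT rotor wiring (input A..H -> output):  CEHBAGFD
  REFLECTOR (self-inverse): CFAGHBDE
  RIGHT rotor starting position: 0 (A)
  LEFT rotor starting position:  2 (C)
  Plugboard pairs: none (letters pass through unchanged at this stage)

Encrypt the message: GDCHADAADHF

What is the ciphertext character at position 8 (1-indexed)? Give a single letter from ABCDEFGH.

Char 1 ('G'): step: R->1, L=2; G->plug->G->R->A->L->F->refl->B->L'->F->R'->C->plug->C
Char 2 ('D'): step: R->2, L=2; D->plug->D->R->B->L->H->refl->E->L'->D->R'->H->plug->H
Char 3 ('C'): step: R->3, L=2; C->plug->C->R->A->L->F->refl->B->L'->F->R'->F->plug->F
Char 4 ('H'): step: R->4, L=2; H->plug->H->R->C->L->G->refl->D->L'->E->R'->E->plug->E
Char 5 ('A'): step: R->5, L=2; A->plug->A->R->G->L->A->refl->C->L'->H->R'->B->plug->B
Char 6 ('D'): step: R->6, L=2; D->plug->D->R->H->L->C->refl->A->L'->G->R'->A->plug->A
Char 7 ('A'): step: R->7, L=2; A->plug->A->R->C->L->G->refl->D->L'->E->R'->G->plug->G
Char 8 ('A'): step: R->0, L->3 (L advanced); A->plug->A->R->A->L->G->refl->D->L'->C->R'->C->plug->C

C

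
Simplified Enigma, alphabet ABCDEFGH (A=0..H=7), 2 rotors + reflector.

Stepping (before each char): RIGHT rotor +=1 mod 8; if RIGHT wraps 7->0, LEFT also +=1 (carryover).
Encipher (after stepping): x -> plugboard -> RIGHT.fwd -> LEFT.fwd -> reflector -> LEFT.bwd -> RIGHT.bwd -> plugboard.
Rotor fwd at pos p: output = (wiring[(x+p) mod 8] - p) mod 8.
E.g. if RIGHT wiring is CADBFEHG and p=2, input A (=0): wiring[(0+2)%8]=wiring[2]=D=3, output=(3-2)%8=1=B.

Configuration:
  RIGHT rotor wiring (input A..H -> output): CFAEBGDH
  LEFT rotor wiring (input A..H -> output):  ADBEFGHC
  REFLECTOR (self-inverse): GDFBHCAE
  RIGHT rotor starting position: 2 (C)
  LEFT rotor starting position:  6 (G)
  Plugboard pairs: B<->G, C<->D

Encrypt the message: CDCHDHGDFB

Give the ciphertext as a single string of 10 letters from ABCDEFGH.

Char 1 ('C'): step: R->3, L=6; C->plug->D->R->A->L->B->refl->D->L'->E->R'->E->plug->E
Char 2 ('D'): step: R->4, L=6; D->plug->C->R->H->L->A->refl->G->L'->F->R'->A->plug->A
Char 3 ('C'): step: R->5, L=6; C->plug->D->R->F->L->G->refl->A->L'->H->R'->G->plug->B
Char 4 ('H'): step: R->6, L=6; H->plug->H->R->A->L->B->refl->D->L'->E->R'->C->plug->D
Char 5 ('D'): step: R->7, L=6; D->plug->C->R->G->L->H->refl->E->L'->B->R'->D->plug->C
Char 6 ('H'): step: R->0, L->7 (L advanced); H->plug->H->R->H->L->A->refl->G->L'->F->R'->B->plug->G
Char 7 ('G'): step: R->1, L=7; G->plug->B->R->H->L->A->refl->G->L'->F->R'->E->plug->E
Char 8 ('D'): step: R->2, L=7; D->plug->C->R->H->L->A->refl->G->L'->F->R'->F->plug->F
Char 9 ('F'): step: R->3, L=7; F->plug->F->R->H->L->A->refl->G->L'->F->R'->H->plug->H
Char 10 ('B'): step: R->4, L=7; B->plug->G->R->E->L->F->refl->C->L'->D->R'->D->plug->C

Answer: EABDCGEFHC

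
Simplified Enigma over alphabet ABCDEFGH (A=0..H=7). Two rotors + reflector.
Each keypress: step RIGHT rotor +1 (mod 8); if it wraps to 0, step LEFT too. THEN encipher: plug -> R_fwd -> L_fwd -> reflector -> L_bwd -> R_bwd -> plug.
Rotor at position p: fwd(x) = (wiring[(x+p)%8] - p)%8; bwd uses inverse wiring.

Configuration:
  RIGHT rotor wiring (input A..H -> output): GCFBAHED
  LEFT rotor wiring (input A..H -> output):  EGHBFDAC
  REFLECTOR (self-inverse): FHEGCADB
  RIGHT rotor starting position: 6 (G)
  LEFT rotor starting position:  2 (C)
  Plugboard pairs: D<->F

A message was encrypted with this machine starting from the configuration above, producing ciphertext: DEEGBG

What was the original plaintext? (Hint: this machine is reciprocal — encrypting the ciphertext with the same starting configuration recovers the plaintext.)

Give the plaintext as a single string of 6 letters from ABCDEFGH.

Answer: CACFCF

Derivation:
Char 1 ('D'): step: R->7, L=2; D->plug->F->R->B->L->H->refl->B->L'->D->R'->C->plug->C
Char 2 ('E'): step: R->0, L->3 (L advanced); E->plug->E->R->A->L->G->refl->D->L'->G->R'->A->plug->A
Char 3 ('E'): step: R->1, L=3; E->plug->E->R->G->L->D->refl->G->L'->A->R'->C->plug->C
Char 4 ('G'): step: R->2, L=3; G->plug->G->R->E->L->H->refl->B->L'->F->R'->D->plug->F
Char 5 ('B'): step: R->3, L=3; B->plug->B->R->F->L->B->refl->H->L'->E->R'->C->plug->C
Char 6 ('G'): step: R->4, L=3; G->plug->G->R->B->L->C->refl->E->L'->H->R'->D->plug->F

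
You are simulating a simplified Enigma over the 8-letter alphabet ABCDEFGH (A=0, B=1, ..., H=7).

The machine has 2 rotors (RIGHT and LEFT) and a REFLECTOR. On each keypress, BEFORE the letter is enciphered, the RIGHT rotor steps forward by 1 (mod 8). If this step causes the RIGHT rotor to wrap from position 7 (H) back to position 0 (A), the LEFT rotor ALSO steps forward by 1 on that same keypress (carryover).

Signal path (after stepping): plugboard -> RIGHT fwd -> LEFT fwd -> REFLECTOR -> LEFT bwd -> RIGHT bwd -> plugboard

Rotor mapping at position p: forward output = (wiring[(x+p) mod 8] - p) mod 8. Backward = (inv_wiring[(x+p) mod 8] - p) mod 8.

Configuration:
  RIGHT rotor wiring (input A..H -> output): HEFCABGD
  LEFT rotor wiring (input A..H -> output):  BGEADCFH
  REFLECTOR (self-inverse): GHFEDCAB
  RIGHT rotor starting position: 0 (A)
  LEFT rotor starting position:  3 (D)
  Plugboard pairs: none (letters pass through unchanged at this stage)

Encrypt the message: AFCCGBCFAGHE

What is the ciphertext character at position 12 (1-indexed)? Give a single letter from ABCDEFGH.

Char 1 ('A'): step: R->1, L=3; A->plug->A->R->D->L->C->refl->F->L'->A->R'->E->plug->E
Char 2 ('F'): step: R->2, L=3; F->plug->F->R->B->L->A->refl->G->L'->F->R'->G->plug->G
Char 3 ('C'): step: R->3, L=3; C->plug->C->R->G->L->D->refl->E->L'->E->R'->F->plug->F
Char 4 ('C'): step: R->4, L=3; C->plug->C->R->C->L->H->refl->B->L'->H->R'->D->plug->D
Char 5 ('G'): step: R->5, L=3; G->plug->G->R->F->L->G->refl->A->L'->B->R'->B->plug->B
Char 6 ('B'): step: R->6, L=3; B->plug->B->R->F->L->G->refl->A->L'->B->R'->C->plug->C
Char 7 ('C'): step: R->7, L=3; C->plug->C->R->F->L->G->refl->A->L'->B->R'->F->plug->F
Char 8 ('F'): step: R->0, L->4 (L advanced); F->plug->F->R->B->L->G->refl->A->L'->G->R'->G->plug->G
Char 9 ('A'): step: R->1, L=4; A->plug->A->R->D->L->D->refl->E->L'->H->R'->D->plug->D
Char 10 ('G'): step: R->2, L=4; G->plug->G->R->F->L->C->refl->F->L'->E->R'->E->plug->E
Char 11 ('H'): step: R->3, L=4; H->plug->H->R->C->L->B->refl->H->L'->A->R'->E->plug->E
Char 12 ('E'): step: R->4, L=4; E->plug->E->R->D->L->D->refl->E->L'->H->R'->D->plug->D

D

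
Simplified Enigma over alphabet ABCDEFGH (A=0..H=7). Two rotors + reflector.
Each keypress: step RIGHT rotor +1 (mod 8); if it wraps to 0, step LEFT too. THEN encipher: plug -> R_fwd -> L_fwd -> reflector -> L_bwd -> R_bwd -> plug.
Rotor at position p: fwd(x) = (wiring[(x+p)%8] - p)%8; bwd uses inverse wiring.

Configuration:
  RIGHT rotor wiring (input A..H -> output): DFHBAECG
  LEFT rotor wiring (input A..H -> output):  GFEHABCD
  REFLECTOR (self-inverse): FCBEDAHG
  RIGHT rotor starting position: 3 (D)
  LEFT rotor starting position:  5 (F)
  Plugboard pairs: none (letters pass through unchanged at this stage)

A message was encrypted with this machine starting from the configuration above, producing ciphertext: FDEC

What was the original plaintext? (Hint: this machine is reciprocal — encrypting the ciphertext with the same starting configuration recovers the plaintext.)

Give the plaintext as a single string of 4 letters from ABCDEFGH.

Char 1 ('F'): step: R->4, L=5; F->plug->F->R->B->L->F->refl->A->L'->E->R'->A->plug->A
Char 2 ('D'): step: R->5, L=5; D->plug->D->R->G->L->C->refl->B->L'->D->R'->H->plug->H
Char 3 ('E'): step: R->6, L=5; E->plug->E->R->B->L->F->refl->A->L'->E->R'->A->plug->A
Char 4 ('C'): step: R->7, L=5; C->plug->C->R->G->L->C->refl->B->L'->D->R'->H->plug->H

Answer: AHAH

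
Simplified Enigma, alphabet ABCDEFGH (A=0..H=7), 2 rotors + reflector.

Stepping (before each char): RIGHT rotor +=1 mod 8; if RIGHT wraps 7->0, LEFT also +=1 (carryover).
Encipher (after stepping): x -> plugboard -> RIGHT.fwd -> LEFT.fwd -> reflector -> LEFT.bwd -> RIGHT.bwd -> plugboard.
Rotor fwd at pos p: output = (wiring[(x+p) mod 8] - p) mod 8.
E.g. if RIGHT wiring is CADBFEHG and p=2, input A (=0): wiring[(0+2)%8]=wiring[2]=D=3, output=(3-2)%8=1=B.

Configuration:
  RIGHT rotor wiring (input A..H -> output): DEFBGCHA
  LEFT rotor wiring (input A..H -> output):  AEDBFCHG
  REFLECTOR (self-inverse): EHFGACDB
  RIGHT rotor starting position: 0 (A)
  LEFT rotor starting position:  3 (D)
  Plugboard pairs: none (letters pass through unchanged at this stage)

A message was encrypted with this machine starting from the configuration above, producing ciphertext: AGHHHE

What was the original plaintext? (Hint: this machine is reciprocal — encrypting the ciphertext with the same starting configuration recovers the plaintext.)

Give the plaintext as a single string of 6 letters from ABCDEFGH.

Char 1 ('A'): step: R->1, L=3; A->plug->A->R->D->L->E->refl->A->L'->H->R'->G->plug->G
Char 2 ('G'): step: R->2, L=3; G->plug->G->R->B->L->C->refl->F->L'->F->R'->E->plug->E
Char 3 ('H'): step: R->3, L=3; H->plug->H->R->C->L->H->refl->B->L'->G->R'->A->plug->A
Char 4 ('H'): step: R->4, L=3; H->plug->H->R->F->L->F->refl->C->L'->B->R'->G->plug->G
Char 5 ('H'): step: R->5, L=3; H->plug->H->R->B->L->C->refl->F->L'->F->R'->A->plug->A
Char 6 ('E'): step: R->6, L=3; E->plug->E->R->H->L->A->refl->E->L'->D->R'->F->plug->F

Answer: GEAGAF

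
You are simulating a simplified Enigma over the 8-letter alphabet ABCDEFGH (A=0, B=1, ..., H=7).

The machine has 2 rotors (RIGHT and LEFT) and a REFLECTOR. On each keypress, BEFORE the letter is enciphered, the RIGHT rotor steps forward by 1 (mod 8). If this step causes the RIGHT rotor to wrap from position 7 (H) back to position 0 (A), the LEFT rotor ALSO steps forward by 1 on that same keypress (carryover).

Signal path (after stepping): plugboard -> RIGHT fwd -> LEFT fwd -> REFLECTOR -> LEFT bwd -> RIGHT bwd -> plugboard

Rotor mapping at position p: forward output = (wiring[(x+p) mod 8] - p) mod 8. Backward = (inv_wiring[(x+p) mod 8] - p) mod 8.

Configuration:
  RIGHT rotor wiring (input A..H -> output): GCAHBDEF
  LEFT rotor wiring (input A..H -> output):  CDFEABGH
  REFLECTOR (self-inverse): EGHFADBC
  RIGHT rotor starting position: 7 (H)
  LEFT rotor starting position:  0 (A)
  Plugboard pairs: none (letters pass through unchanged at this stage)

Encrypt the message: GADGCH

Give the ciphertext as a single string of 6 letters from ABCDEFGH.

Answer: EGGBHD

Derivation:
Char 1 ('G'): step: R->0, L->1 (L advanced); G->plug->G->R->E->L->A->refl->E->L'->B->R'->E->plug->E
Char 2 ('A'): step: R->1, L=1; A->plug->A->R->B->L->E->refl->A->L'->E->R'->G->plug->G
Char 3 ('D'): step: R->2, L=1; D->plug->D->R->B->L->E->refl->A->L'->E->R'->G->plug->G
Char 4 ('G'): step: R->3, L=1; G->plug->G->R->H->L->B->refl->G->L'->G->R'->B->plug->B
Char 5 ('C'): step: R->4, L=1; C->plug->C->R->A->L->C->refl->H->L'->D->R'->H->plug->H
Char 6 ('H'): step: R->5, L=1; H->plug->H->R->E->L->A->refl->E->L'->B->R'->D->plug->D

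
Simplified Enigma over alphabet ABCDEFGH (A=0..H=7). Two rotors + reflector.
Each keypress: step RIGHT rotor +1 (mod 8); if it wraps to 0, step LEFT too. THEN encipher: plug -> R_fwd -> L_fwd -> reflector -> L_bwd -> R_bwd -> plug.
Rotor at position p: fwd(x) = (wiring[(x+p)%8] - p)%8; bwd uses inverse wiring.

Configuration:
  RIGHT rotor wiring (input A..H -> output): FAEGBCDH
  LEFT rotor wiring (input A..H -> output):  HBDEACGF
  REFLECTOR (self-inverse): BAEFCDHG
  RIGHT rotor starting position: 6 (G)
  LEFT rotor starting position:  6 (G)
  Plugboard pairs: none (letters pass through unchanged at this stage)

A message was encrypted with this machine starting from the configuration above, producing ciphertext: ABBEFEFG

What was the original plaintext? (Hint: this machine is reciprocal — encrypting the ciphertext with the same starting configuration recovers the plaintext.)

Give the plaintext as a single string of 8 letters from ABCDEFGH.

Char 1 ('A'): step: R->7, L=6; A->plug->A->R->A->L->A->refl->B->L'->C->R'->F->plug->F
Char 2 ('B'): step: R->0, L->7 (L advanced); B->plug->B->R->A->L->G->refl->H->L'->H->R'->H->plug->H
Char 3 ('B'): step: R->1, L=7; B->plug->B->R->D->L->E->refl->C->L'->C->R'->F->plug->F
Char 4 ('E'): step: R->2, L=7; E->plug->E->R->B->L->A->refl->B->L'->F->R'->F->plug->F
Char 5 ('F'): step: R->3, L=7; F->plug->F->R->C->L->C->refl->E->L'->D->R'->A->plug->A
Char 6 ('E'): step: R->4, L=7; E->plug->E->R->B->L->A->refl->B->L'->F->R'->A->plug->A
Char 7 ('F'): step: R->5, L=7; F->plug->F->R->H->L->H->refl->G->L'->A->R'->D->plug->D
Char 8 ('G'): step: R->6, L=7; G->plug->G->R->D->L->E->refl->C->L'->C->R'->D->plug->D

Answer: FHFFAADD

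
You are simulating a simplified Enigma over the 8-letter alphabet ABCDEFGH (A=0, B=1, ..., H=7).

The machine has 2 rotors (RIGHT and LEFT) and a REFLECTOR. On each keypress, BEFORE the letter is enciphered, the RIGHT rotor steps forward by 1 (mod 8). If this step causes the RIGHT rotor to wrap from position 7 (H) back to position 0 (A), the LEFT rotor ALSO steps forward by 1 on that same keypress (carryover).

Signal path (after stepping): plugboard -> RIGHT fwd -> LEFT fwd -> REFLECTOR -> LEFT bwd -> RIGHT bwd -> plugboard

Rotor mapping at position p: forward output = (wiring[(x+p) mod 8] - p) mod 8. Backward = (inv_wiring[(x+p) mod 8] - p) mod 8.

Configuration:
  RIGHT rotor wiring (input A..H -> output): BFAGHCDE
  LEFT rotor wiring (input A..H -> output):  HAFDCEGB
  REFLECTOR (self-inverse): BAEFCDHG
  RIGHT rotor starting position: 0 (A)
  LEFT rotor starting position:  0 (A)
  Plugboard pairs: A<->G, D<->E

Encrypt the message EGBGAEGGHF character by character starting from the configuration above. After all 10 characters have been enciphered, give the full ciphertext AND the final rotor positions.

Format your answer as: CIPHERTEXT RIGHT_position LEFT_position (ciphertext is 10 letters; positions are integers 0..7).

Answer: HEHHCAHFBD 2 1

Derivation:
Char 1 ('E'): step: R->1, L=0; E->plug->D->R->G->L->G->refl->H->L'->A->R'->H->plug->H
Char 2 ('G'): step: R->2, L=0; G->plug->A->R->G->L->G->refl->H->L'->A->R'->D->plug->E
Char 3 ('B'): step: R->3, L=0; B->plug->B->R->E->L->C->refl->E->L'->F->R'->H->plug->H
Char 4 ('G'): step: R->4, L=0; G->plug->A->R->D->L->D->refl->F->L'->C->R'->H->plug->H
Char 5 ('A'): step: R->5, L=0; A->plug->G->R->B->L->A->refl->B->L'->H->R'->C->plug->C
Char 6 ('E'): step: R->6, L=0; E->plug->D->R->H->L->B->refl->A->L'->B->R'->G->plug->A
Char 7 ('G'): step: R->7, L=0; G->plug->A->R->F->L->E->refl->C->L'->E->R'->H->plug->H
Char 8 ('G'): step: R->0, L->1 (L advanced); G->plug->A->R->B->L->E->refl->C->L'->C->R'->F->plug->F
Char 9 ('H'): step: R->1, L=1; H->plug->H->R->A->L->H->refl->G->L'->H->R'->B->plug->B
Char 10 ('F'): step: R->2, L=1; F->plug->F->R->C->L->C->refl->E->L'->B->R'->E->plug->D
Final: ciphertext=HEHHCAHFBD, RIGHT=2, LEFT=1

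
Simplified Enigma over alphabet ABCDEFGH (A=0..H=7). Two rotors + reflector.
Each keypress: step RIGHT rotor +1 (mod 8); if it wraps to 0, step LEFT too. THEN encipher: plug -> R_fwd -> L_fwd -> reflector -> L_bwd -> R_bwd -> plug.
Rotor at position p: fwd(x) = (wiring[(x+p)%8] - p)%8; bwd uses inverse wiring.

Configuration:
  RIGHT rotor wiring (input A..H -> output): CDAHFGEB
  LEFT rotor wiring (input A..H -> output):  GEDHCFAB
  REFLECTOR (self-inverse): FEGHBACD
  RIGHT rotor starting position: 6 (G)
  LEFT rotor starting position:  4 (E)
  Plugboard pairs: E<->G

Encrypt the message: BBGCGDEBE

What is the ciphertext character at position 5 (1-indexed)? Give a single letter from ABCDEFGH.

Char 1 ('B'): step: R->7, L=4; B->plug->B->R->D->L->F->refl->A->L'->F->R'->H->plug->H
Char 2 ('B'): step: R->0, L->5 (L advanced); B->plug->B->R->D->L->B->refl->E->L'->C->R'->A->plug->A
Char 3 ('G'): step: R->1, L=5; G->plug->E->R->F->L->G->refl->C->L'->G->R'->C->plug->C
Char 4 ('C'): step: R->2, L=5; C->plug->C->R->D->L->B->refl->E->L'->C->R'->E->plug->G
Char 5 ('G'): step: R->3, L=5; G->plug->E->R->G->L->C->refl->G->L'->F->R'->H->plug->H

H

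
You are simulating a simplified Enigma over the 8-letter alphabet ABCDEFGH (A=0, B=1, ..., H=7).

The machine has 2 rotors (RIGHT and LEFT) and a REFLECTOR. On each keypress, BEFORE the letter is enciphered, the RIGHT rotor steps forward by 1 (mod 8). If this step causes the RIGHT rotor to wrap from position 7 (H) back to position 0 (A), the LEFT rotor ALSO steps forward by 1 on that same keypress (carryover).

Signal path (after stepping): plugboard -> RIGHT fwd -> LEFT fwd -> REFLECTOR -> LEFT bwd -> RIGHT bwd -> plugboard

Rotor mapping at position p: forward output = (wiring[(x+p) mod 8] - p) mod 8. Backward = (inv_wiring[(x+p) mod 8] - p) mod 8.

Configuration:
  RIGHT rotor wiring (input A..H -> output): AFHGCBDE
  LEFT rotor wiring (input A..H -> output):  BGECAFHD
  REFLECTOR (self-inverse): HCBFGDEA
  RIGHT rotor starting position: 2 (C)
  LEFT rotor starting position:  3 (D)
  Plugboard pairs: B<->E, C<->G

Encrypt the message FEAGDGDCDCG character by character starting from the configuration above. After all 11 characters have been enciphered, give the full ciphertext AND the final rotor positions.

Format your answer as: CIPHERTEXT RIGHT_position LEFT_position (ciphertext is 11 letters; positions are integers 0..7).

Answer: ACBDHAGHEAB 5 4

Derivation:
Char 1 ('F'): step: R->3, L=3; F->plug->F->R->F->L->G->refl->E->L'->D->R'->A->plug->A
Char 2 ('E'): step: R->4, L=3; E->plug->B->R->F->L->G->refl->E->L'->D->R'->G->plug->C
Char 3 ('A'): step: R->5, L=3; A->plug->A->R->E->L->A->refl->H->L'->A->R'->E->plug->B
Char 4 ('G'): step: R->6, L=3; G->plug->C->R->C->L->C->refl->B->L'->H->R'->D->plug->D
Char 5 ('D'): step: R->7, L=3; D->plug->D->R->A->L->H->refl->A->L'->E->R'->H->plug->H
Char 6 ('G'): step: R->0, L->4 (L advanced); G->plug->C->R->H->L->G->refl->E->L'->A->R'->A->plug->A
Char 7 ('D'): step: R->1, L=4; D->plug->D->R->B->L->B->refl->C->L'->F->R'->C->plug->G
Char 8 ('C'): step: R->2, L=4; C->plug->G->R->G->L->A->refl->H->L'->D->R'->H->plug->H
Char 9 ('D'): step: R->3, L=4; D->plug->D->R->A->L->E->refl->G->L'->H->R'->B->plug->E
Char 10 ('C'): step: R->4, L=4; C->plug->G->R->D->L->H->refl->A->L'->G->R'->A->plug->A
Char 11 ('G'): step: R->5, L=4; G->plug->C->R->H->L->G->refl->E->L'->A->R'->E->plug->B
Final: ciphertext=ACBDHAGHEAB, RIGHT=5, LEFT=4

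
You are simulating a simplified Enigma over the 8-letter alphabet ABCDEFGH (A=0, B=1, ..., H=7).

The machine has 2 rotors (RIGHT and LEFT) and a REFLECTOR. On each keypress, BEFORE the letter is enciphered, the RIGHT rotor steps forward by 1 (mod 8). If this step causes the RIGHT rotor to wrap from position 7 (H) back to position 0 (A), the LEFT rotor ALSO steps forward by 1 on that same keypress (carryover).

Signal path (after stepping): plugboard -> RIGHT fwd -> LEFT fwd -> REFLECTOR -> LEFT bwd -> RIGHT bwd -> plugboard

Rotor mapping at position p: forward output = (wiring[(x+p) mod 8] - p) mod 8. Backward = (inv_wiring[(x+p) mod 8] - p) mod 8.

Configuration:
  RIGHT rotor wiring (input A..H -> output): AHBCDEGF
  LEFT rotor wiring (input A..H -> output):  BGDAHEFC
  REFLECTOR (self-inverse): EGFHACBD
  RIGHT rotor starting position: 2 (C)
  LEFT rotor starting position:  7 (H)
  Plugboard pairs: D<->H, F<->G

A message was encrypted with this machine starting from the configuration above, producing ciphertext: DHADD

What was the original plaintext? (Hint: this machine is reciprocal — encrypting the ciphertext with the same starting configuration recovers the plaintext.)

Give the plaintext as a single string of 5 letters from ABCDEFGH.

Answer: CDGHG

Derivation:
Char 1 ('D'): step: R->3, L=7; D->plug->H->R->G->L->F->refl->C->L'->B->R'->C->plug->C
Char 2 ('H'): step: R->4, L=7; H->plug->D->R->B->L->C->refl->F->L'->G->R'->H->plug->D
Char 3 ('A'): step: R->5, L=7; A->plug->A->R->H->L->G->refl->B->L'->E->R'->F->plug->G
Char 4 ('D'): step: R->6, L=7; D->plug->H->R->G->L->F->refl->C->L'->B->R'->D->plug->H
Char 5 ('D'): step: R->7, L=7; D->plug->H->R->H->L->G->refl->B->L'->E->R'->F->plug->G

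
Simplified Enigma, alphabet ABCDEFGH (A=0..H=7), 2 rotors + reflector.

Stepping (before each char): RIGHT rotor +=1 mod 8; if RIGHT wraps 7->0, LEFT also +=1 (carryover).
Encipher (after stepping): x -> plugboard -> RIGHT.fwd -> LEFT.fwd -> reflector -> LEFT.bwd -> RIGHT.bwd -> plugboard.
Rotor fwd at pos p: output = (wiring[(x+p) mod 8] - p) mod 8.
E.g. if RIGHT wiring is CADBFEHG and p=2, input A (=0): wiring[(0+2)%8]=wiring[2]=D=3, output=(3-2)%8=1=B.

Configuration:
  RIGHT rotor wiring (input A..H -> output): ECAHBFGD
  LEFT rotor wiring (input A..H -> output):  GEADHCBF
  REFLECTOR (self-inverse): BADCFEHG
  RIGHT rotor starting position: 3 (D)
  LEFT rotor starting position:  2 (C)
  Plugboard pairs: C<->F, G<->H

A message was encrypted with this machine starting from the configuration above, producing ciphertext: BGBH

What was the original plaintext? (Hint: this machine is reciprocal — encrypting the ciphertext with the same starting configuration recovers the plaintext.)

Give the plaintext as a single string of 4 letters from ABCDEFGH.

Char 1 ('B'): step: R->4, L=2; B->plug->B->R->B->L->B->refl->A->L'->D->R'->H->plug->G
Char 2 ('G'): step: R->5, L=2; G->plug->H->R->E->L->H->refl->G->L'->A->R'->A->plug->A
Char 3 ('B'): step: R->6, L=2; B->plug->B->R->F->L->D->refl->C->L'->H->R'->H->plug->G
Char 4 ('H'): step: R->7, L=2; H->plug->G->R->G->L->E->refl->F->L'->C->R'->F->plug->C

Answer: GAGC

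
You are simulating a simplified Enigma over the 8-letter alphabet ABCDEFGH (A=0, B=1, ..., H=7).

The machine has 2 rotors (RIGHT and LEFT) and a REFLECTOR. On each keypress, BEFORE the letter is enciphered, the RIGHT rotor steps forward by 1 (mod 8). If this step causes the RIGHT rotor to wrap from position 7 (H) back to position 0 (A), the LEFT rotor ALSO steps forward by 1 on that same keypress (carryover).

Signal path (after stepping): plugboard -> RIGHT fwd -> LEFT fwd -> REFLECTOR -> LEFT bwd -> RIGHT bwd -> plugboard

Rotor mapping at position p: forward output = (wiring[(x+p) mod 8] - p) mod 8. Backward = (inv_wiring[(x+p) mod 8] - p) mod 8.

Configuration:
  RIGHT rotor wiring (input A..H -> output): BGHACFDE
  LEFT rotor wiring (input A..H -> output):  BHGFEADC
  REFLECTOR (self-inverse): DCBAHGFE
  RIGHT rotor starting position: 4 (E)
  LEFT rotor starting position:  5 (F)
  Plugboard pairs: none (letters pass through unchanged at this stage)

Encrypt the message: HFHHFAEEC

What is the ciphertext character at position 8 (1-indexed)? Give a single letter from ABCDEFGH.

Char 1 ('H'): step: R->5, L=5; H->plug->H->R->F->L->B->refl->C->L'->E->R'->D->plug->D
Char 2 ('F'): step: R->6, L=5; F->plug->F->R->C->L->F->refl->G->L'->B->R'->E->plug->E
Char 3 ('H'): step: R->7, L=5; H->plug->H->R->E->L->C->refl->B->L'->F->R'->A->plug->A
Char 4 ('H'): step: R->0, L->6 (L advanced); H->plug->H->R->E->L->A->refl->D->L'->C->R'->E->plug->E
Char 5 ('F'): step: R->1, L=6; F->plug->F->R->C->L->D->refl->A->L'->E->R'->E->plug->E
Char 6 ('A'): step: R->2, L=6; A->plug->A->R->F->L->H->refl->E->L'->B->R'->E->plug->E
Char 7 ('E'): step: R->3, L=6; E->plug->E->R->B->L->E->refl->H->L'->F->R'->A->plug->A
Char 8 ('E'): step: R->4, L=6; E->plug->E->R->F->L->H->refl->E->L'->B->R'->B->plug->B

B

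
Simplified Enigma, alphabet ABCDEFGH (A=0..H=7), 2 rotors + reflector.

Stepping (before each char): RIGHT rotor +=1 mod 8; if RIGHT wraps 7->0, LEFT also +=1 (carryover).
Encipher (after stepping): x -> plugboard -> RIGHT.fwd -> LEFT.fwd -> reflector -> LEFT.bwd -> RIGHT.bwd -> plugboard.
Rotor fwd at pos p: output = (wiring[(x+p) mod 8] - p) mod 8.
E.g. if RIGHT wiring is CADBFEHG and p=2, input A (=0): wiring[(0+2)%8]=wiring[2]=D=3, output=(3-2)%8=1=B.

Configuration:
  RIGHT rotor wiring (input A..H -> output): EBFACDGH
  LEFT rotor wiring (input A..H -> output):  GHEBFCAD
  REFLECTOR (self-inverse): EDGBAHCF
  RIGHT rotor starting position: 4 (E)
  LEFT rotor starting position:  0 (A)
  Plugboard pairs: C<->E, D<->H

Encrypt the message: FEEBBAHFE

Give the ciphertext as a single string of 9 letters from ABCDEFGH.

Answer: DFHAHGDBG

Derivation:
Char 1 ('F'): step: R->5, L=0; F->plug->F->R->A->L->G->refl->C->L'->F->R'->H->plug->D
Char 2 ('E'): step: R->6, L=0; E->plug->C->R->G->L->A->refl->E->L'->C->R'->F->plug->F
Char 3 ('E'): step: R->7, L=0; E->plug->C->R->C->L->E->refl->A->L'->G->R'->D->plug->H
Char 4 ('B'): step: R->0, L->1 (L advanced); B->plug->B->R->B->L->D->refl->B->L'->E->R'->A->plug->A
Char 5 ('B'): step: R->1, L=1; B->plug->B->R->E->L->B->refl->D->L'->B->R'->D->plug->H
Char 6 ('A'): step: R->2, L=1; A->plug->A->R->D->L->E->refl->A->L'->C->R'->G->plug->G
Char 7 ('H'): step: R->3, L=1; H->plug->D->R->D->L->E->refl->A->L'->C->R'->H->plug->D
Char 8 ('F'): step: R->4, L=1; F->plug->F->R->F->L->H->refl->F->L'->H->R'->B->plug->B
Char 9 ('E'): step: R->5, L=1; E->plug->C->R->C->L->A->refl->E->L'->D->R'->G->plug->G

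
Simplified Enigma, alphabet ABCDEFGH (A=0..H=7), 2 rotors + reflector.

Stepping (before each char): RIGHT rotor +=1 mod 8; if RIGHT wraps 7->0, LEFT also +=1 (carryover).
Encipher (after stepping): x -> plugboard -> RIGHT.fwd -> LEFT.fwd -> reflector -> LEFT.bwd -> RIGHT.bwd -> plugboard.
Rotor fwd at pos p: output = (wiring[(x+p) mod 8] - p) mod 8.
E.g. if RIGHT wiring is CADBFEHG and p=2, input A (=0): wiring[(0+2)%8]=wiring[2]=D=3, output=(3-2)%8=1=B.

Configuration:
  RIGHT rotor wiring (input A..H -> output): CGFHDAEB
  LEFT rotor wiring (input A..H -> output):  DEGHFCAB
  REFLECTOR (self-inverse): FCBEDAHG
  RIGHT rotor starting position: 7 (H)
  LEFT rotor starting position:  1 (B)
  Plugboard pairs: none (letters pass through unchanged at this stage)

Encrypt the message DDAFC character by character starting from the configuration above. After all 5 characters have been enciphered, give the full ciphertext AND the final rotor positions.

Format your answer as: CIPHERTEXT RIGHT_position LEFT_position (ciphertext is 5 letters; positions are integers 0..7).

Answer: BGCEF 4 2

Derivation:
Char 1 ('D'): step: R->0, L->2 (L advanced); D->plug->D->R->H->L->C->refl->B->L'->G->R'->B->plug->B
Char 2 ('D'): step: R->1, L=2; D->plug->D->R->C->L->D->refl->E->L'->A->R'->G->plug->G
Char 3 ('A'): step: R->2, L=2; A->plug->A->R->D->L->A->refl->F->L'->B->R'->C->plug->C
Char 4 ('F'): step: R->3, L=2; F->plug->F->R->H->L->C->refl->B->L'->G->R'->E->plug->E
Char 5 ('C'): step: R->4, L=2; C->plug->C->R->A->L->E->refl->D->L'->C->R'->F->plug->F
Final: ciphertext=BGCEF, RIGHT=4, LEFT=2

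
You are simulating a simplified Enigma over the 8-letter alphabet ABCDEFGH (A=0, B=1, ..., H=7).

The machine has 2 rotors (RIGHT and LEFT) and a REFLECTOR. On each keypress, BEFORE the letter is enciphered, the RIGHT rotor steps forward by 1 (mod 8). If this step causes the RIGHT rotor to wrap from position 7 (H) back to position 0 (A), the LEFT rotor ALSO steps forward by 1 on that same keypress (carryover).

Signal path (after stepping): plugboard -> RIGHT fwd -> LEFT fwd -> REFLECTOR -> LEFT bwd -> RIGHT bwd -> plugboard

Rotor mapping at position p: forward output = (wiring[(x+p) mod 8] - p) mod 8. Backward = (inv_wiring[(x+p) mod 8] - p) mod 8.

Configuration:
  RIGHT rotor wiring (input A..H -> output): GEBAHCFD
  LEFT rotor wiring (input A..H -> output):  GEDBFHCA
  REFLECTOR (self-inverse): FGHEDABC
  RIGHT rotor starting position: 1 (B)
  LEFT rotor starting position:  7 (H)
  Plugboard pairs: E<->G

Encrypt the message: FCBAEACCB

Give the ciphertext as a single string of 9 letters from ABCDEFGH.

Char 1 ('F'): step: R->2, L=7; F->plug->F->R->B->L->H->refl->C->L'->E->R'->G->plug->E
Char 2 ('C'): step: R->3, L=7; C->plug->C->R->H->L->D->refl->E->L'->D->R'->F->plug->F
Char 3 ('B'): step: R->4, L=7; B->plug->B->R->G->L->A->refl->F->L'->C->R'->E->plug->G
Char 4 ('A'): step: R->5, L=7; A->plug->A->R->F->L->G->refl->B->L'->A->R'->B->plug->B
Char 5 ('E'): step: R->6, L=7; E->plug->G->R->B->L->H->refl->C->L'->E->R'->H->plug->H
Char 6 ('A'): step: R->7, L=7; A->plug->A->R->E->L->C->refl->H->L'->B->R'->E->plug->G
Char 7 ('C'): step: R->0, L->0 (L advanced); C->plug->C->R->B->L->E->refl->D->L'->C->R'->F->plug->F
Char 8 ('C'): step: R->1, L=0; C->plug->C->R->H->L->A->refl->F->L'->E->R'->F->plug->F
Char 9 ('B'): step: R->2, L=0; B->plug->B->R->G->L->C->refl->H->L'->F->R'->C->plug->C

Answer: EFGBHGFFC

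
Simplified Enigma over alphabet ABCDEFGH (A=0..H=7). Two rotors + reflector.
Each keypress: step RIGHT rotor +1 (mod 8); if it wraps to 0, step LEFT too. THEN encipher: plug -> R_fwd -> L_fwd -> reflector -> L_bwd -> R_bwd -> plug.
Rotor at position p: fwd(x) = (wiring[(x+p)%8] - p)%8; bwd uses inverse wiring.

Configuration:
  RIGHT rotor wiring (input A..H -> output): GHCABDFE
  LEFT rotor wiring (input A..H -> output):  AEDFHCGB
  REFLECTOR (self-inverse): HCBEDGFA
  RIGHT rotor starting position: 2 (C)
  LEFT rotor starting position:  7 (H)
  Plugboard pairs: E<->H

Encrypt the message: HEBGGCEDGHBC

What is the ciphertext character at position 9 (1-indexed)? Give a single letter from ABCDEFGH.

Char 1 ('H'): step: R->3, L=7; H->plug->E->R->B->L->B->refl->C->L'->A->R'->C->plug->C
Char 2 ('E'): step: R->4, L=7; E->plug->H->R->E->L->G->refl->F->L'->C->R'->E->plug->H
Char 3 ('B'): step: R->5, L=7; B->plug->B->R->A->L->C->refl->B->L'->B->R'->D->plug->D
Char 4 ('G'): step: R->6, L=7; G->plug->G->R->D->L->E->refl->D->L'->G->R'->B->plug->B
Char 5 ('G'): step: R->7, L=7; G->plug->G->R->E->L->G->refl->F->L'->C->R'->F->plug->F
Char 6 ('C'): step: R->0, L->0 (L advanced); C->plug->C->R->C->L->D->refl->E->L'->B->R'->E->plug->H
Char 7 ('E'): step: R->1, L=0; E->plug->H->R->F->L->C->refl->B->L'->H->R'->C->plug->C
Char 8 ('D'): step: R->2, L=0; D->plug->D->R->B->L->E->refl->D->L'->C->R'->F->plug->F
Char 9 ('G'): step: R->3, L=0; G->plug->G->R->E->L->H->refl->A->L'->A->R'->C->plug->C

C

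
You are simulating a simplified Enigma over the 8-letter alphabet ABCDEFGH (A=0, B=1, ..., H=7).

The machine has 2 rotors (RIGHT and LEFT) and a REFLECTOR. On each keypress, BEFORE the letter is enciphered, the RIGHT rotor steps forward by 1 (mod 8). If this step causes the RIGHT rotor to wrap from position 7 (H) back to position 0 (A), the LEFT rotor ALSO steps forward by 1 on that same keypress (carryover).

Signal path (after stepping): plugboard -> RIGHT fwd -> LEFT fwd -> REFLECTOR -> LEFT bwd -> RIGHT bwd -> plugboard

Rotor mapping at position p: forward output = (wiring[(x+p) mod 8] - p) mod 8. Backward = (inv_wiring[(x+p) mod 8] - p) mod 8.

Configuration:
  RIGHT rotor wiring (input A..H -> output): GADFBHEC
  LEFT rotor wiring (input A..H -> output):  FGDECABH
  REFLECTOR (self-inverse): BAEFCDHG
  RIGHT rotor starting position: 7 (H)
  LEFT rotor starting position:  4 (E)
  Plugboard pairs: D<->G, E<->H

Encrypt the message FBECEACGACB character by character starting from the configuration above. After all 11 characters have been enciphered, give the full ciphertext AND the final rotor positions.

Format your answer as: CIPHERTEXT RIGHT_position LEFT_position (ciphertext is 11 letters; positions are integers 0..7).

Answer: BDGFHGFAFGA 2 6

Derivation:
Char 1 ('F'): step: R->0, L->5 (L advanced); F->plug->F->R->H->L->F->refl->D->L'->A->R'->B->plug->B
Char 2 ('B'): step: R->1, L=5; B->plug->B->R->C->L->C->refl->E->L'->B->R'->G->plug->D
Char 3 ('E'): step: R->2, L=5; E->plug->H->R->G->L->H->refl->G->L'->F->R'->D->plug->G
Char 4 ('C'): step: R->3, L=5; C->plug->C->R->E->L->B->refl->A->L'->D->R'->F->plug->F
Char 5 ('E'): step: R->4, L=5; E->plug->H->R->B->L->E->refl->C->L'->C->R'->E->plug->H
Char 6 ('A'): step: R->5, L=5; A->plug->A->R->C->L->C->refl->E->L'->B->R'->D->plug->G
Char 7 ('C'): step: R->6, L=5; C->plug->C->R->A->L->D->refl->F->L'->H->R'->F->plug->F
Char 8 ('G'): step: R->7, L=5; G->plug->D->R->E->L->B->refl->A->L'->D->R'->A->plug->A
Char 9 ('A'): step: R->0, L->6 (L advanced); A->plug->A->R->G->L->E->refl->C->L'->H->R'->F->plug->F
Char 10 ('C'): step: R->1, L=6; C->plug->C->R->E->L->F->refl->D->L'->A->R'->D->plug->G
Char 11 ('B'): step: R->2, L=6; B->plug->B->R->D->L->A->refl->B->L'->B->R'->A->plug->A
Final: ciphertext=BDGFHGFAFGA, RIGHT=2, LEFT=6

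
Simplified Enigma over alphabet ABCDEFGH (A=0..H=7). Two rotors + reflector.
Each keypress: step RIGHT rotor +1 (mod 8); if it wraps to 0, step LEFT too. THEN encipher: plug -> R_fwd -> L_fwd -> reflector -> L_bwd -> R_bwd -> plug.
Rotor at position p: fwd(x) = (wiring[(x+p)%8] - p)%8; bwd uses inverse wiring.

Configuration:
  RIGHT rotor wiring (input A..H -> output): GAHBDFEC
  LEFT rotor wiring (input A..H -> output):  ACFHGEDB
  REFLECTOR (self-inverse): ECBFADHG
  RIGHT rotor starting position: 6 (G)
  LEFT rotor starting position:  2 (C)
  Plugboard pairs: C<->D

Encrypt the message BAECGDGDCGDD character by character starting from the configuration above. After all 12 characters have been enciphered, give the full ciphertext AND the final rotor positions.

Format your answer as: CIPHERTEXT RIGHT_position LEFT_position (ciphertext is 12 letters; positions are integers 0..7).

Answer: EGBFCGHFACBG 2 4

Derivation:
Char 1 ('B'): step: R->7, L=2; B->plug->B->R->H->L->A->refl->E->L'->C->R'->E->plug->E
Char 2 ('A'): step: R->0, L->3 (L advanced); A->plug->A->R->G->L->H->refl->G->L'->E->R'->G->plug->G
Char 3 ('E'): step: R->1, L=3; E->plug->E->R->E->L->G->refl->H->L'->G->R'->B->plug->B
Char 4 ('C'): step: R->2, L=3; C->plug->D->R->D->L->A->refl->E->L'->A->R'->F->plug->F
Char 5 ('G'): step: R->3, L=3; G->plug->G->R->F->L->F->refl->D->L'->B->R'->D->plug->C
Char 6 ('D'): step: R->4, L=3; D->plug->C->R->A->L->E->refl->A->L'->D->R'->G->plug->G
Char 7 ('G'): step: R->5, L=3; G->plug->G->R->E->L->G->refl->H->L'->G->R'->H->plug->H
Char 8 ('D'): step: R->6, L=3; D->plug->C->R->A->L->E->refl->A->L'->D->R'->F->plug->F
Char 9 ('C'): step: R->7, L=3; C->plug->D->R->A->L->E->refl->A->L'->D->R'->A->plug->A
Char 10 ('G'): step: R->0, L->4 (L advanced); G->plug->G->R->E->L->E->refl->A->L'->B->R'->D->plug->C
Char 11 ('D'): step: R->1, L=4; D->plug->C->R->A->L->C->refl->B->L'->G->R'->B->plug->B
Char 12 ('D'): step: R->2, L=4; D->plug->C->R->B->L->A->refl->E->L'->E->R'->G->plug->G
Final: ciphertext=EGBFCGHFACBG, RIGHT=2, LEFT=4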